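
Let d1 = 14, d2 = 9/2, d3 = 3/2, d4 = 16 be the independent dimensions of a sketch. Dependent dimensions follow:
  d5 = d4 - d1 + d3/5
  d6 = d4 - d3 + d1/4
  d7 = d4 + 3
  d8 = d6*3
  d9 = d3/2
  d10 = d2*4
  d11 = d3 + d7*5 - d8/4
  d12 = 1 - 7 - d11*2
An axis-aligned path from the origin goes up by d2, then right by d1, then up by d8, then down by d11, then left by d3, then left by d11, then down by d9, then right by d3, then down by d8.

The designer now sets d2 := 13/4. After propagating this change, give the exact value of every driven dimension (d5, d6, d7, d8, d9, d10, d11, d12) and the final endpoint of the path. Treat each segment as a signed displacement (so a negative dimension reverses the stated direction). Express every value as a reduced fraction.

Apply edit: d2 := 13/4
  d5 = d4 - d1 + d3/5 = 23/10
  d6 = d4 - d3 + d1/4 = 18
  d7 = d4 + 3 = 19
  d8 = d6*3 = 54
  d9 = d3/2 = 3/4
  d10 = d2*4 = 13
  d11 = d3 + d7*5 - d8/4 = 83
  d12 = 1 - 7 - d11*2 = -172
Walk from origin (0, 0):
  seg 1: up by d2 = 13/4 → (0, 13/4)
  seg 2: right by d1 = 14 → (14, 13/4)
  seg 3: up by d8 = 54 → (14, 229/4)
  seg 4: down by d11 = 83 → (14, -103/4)
  seg 5: left by d3 = 3/2 → (25/2, -103/4)
  seg 6: left by d11 = 83 → (-141/2, -103/4)
  seg 7: down by d9 = 3/4 → (-141/2, -53/2)
  seg 8: right by d3 = 3/2 → (-69, -53/2)
  seg 9: down by d8 = 54 → (-69, -161/2)

d5 = 23/10
d6 = 18
d7 = 19
d8 = 54
d9 = 3/4
d10 = 13
d11 = 83
d12 = -172
endpoint = (-69, -161/2)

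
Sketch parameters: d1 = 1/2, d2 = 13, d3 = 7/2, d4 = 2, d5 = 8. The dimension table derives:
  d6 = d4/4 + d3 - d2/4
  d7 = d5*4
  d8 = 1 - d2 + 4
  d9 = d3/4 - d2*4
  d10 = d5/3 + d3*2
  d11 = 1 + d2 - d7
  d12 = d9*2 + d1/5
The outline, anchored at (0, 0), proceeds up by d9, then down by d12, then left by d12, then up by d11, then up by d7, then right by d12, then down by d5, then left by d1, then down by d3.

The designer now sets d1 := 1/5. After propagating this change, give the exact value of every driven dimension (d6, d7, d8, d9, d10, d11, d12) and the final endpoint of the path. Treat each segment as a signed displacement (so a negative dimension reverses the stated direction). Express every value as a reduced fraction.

Apply edit: d1 := 1/5
  d6 = d4/4 + d3 - d2/4 = 3/4
  d7 = d5*4 = 32
  d8 = 1 - d2 + 4 = -8
  d9 = d3/4 - d2*4 = -409/8
  d10 = d5/3 + d3*2 = 29/3
  d11 = 1 + d2 - d7 = -18
  d12 = d9*2 + d1/5 = -10221/100
Walk from origin (0, 0):
  seg 1: up by d9 = -409/8 → (0, -409/8)
  seg 2: down by d12 = -10221/100 → (0, 10217/200)
  seg 3: left by d12 = -10221/100 → (10221/100, 10217/200)
  seg 4: up by d11 = -18 → (10221/100, 6617/200)
  seg 5: up by d7 = 32 → (10221/100, 13017/200)
  seg 6: right by d12 = -10221/100 → (0, 13017/200)
  seg 7: down by d5 = 8 → (0, 11417/200)
  seg 8: left by d1 = 1/5 → (-1/5, 11417/200)
  seg 9: down by d3 = 7/2 → (-1/5, 10717/200)

d6 = 3/4
d7 = 32
d8 = -8
d9 = -409/8
d10 = 29/3
d11 = -18
d12 = -10221/100
endpoint = (-1/5, 10717/200)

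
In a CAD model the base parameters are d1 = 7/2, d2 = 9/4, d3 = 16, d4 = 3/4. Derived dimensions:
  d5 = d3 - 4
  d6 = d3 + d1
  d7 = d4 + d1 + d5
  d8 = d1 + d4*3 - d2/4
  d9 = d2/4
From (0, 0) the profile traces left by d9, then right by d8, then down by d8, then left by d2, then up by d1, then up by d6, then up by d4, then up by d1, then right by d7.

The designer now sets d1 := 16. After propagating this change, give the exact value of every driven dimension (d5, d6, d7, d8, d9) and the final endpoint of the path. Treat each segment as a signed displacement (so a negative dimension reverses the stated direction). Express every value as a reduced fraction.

Apply edit: d1 := 16
  d5 = d3 - 4 = 12
  d6 = d3 + d1 = 32
  d7 = d4 + d1 + d5 = 115/4
  d8 = d1 + d4*3 - d2/4 = 283/16
  d9 = d2/4 = 9/16
Walk from origin (0, 0):
  seg 1: left by d9 = 9/16 → (-9/16, 0)
  seg 2: right by d8 = 283/16 → (137/8, 0)
  seg 3: down by d8 = 283/16 → (137/8, -283/16)
  seg 4: left by d2 = 9/4 → (119/8, -283/16)
  seg 5: up by d1 = 16 → (119/8, -27/16)
  seg 6: up by d6 = 32 → (119/8, 485/16)
  seg 7: up by d4 = 3/4 → (119/8, 497/16)
  seg 8: up by d1 = 16 → (119/8, 753/16)
  seg 9: right by d7 = 115/4 → (349/8, 753/16)

d5 = 12
d6 = 32
d7 = 115/4
d8 = 283/16
d9 = 9/16
endpoint = (349/8, 753/16)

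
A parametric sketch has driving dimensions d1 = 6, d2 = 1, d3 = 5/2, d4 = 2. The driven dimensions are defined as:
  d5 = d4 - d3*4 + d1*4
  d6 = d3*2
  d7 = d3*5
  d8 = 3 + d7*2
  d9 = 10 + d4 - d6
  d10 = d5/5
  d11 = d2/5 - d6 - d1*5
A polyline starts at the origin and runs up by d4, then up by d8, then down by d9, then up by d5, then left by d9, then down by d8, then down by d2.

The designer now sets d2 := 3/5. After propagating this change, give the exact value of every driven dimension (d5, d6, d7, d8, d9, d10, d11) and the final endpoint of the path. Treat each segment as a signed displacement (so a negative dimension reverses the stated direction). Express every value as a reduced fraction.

d5 = 16
d6 = 5
d7 = 25/2
d8 = 28
d9 = 7
d10 = 16/5
d11 = -872/25
endpoint = (-7, 52/5)

Apply edit: d2 := 3/5
  d5 = d4 - d3*4 + d1*4 = 16
  d6 = d3*2 = 5
  d7 = d3*5 = 25/2
  d8 = 3 + d7*2 = 28
  d9 = 10 + d4 - d6 = 7
  d10 = d5/5 = 16/5
  d11 = d2/5 - d6 - d1*5 = -872/25
Walk from origin (0, 0):
  seg 1: up by d4 = 2 → (0, 2)
  seg 2: up by d8 = 28 → (0, 30)
  seg 3: down by d9 = 7 → (0, 23)
  seg 4: up by d5 = 16 → (0, 39)
  seg 5: left by d9 = 7 → (-7, 39)
  seg 6: down by d8 = 28 → (-7, 11)
  seg 7: down by d2 = 3/5 → (-7, 52/5)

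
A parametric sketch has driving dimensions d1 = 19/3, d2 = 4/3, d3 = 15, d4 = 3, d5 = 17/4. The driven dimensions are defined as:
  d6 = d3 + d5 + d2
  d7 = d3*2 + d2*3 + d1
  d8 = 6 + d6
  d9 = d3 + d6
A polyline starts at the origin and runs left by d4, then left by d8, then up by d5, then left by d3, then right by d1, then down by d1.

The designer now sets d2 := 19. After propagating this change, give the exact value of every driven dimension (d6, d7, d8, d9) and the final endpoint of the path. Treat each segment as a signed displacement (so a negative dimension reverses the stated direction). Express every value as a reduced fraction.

Apply edit: d2 := 19
  d6 = d3 + d5 + d2 = 153/4
  d7 = d3*2 + d2*3 + d1 = 280/3
  d8 = 6 + d6 = 177/4
  d9 = d3 + d6 = 213/4
Walk from origin (0, 0):
  seg 1: left by d4 = 3 → (-3, 0)
  seg 2: left by d8 = 177/4 → (-189/4, 0)
  seg 3: up by d5 = 17/4 → (-189/4, 17/4)
  seg 4: left by d3 = 15 → (-249/4, 17/4)
  seg 5: right by d1 = 19/3 → (-671/12, 17/4)
  seg 6: down by d1 = 19/3 → (-671/12, -25/12)

d6 = 153/4
d7 = 280/3
d8 = 177/4
d9 = 213/4
endpoint = (-671/12, -25/12)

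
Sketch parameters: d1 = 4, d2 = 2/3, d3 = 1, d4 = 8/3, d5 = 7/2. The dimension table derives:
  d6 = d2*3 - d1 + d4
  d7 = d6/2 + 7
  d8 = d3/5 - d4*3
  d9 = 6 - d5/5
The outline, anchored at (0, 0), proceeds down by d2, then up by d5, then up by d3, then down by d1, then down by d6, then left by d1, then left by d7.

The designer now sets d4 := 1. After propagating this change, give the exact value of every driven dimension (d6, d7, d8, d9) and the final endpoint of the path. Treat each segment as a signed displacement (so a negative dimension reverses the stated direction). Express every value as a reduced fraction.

Apply edit: d4 := 1
  d6 = d2*3 - d1 + d4 = -1
  d7 = d6/2 + 7 = 13/2
  d8 = d3/5 - d4*3 = -14/5
  d9 = 6 - d5/5 = 53/10
Walk from origin (0, 0):
  seg 1: down by d2 = 2/3 → (0, -2/3)
  seg 2: up by d5 = 7/2 → (0, 17/6)
  seg 3: up by d3 = 1 → (0, 23/6)
  seg 4: down by d1 = 4 → (0, -1/6)
  seg 5: down by d6 = -1 → (0, 5/6)
  seg 6: left by d1 = 4 → (-4, 5/6)
  seg 7: left by d7 = 13/2 → (-21/2, 5/6)

d6 = -1
d7 = 13/2
d8 = -14/5
d9 = 53/10
endpoint = (-21/2, 5/6)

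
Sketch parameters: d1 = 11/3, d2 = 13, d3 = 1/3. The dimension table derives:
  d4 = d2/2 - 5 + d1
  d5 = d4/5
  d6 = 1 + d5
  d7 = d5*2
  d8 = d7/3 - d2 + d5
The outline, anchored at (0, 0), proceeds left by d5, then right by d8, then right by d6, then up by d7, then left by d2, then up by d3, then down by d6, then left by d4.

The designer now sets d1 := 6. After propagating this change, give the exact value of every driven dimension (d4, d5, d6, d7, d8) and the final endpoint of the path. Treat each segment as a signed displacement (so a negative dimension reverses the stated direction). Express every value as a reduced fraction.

d4 = 15/2
d5 = 3/2
d6 = 5/2
d7 = 3
d8 = -21/2
endpoint = (-30, 5/6)

Apply edit: d1 := 6
  d4 = d2/2 - 5 + d1 = 15/2
  d5 = d4/5 = 3/2
  d6 = 1 + d5 = 5/2
  d7 = d5*2 = 3
  d8 = d7/3 - d2 + d5 = -21/2
Walk from origin (0, 0):
  seg 1: left by d5 = 3/2 → (-3/2, 0)
  seg 2: right by d8 = -21/2 → (-12, 0)
  seg 3: right by d6 = 5/2 → (-19/2, 0)
  seg 4: up by d7 = 3 → (-19/2, 3)
  seg 5: left by d2 = 13 → (-45/2, 3)
  seg 6: up by d3 = 1/3 → (-45/2, 10/3)
  seg 7: down by d6 = 5/2 → (-45/2, 5/6)
  seg 8: left by d4 = 15/2 → (-30, 5/6)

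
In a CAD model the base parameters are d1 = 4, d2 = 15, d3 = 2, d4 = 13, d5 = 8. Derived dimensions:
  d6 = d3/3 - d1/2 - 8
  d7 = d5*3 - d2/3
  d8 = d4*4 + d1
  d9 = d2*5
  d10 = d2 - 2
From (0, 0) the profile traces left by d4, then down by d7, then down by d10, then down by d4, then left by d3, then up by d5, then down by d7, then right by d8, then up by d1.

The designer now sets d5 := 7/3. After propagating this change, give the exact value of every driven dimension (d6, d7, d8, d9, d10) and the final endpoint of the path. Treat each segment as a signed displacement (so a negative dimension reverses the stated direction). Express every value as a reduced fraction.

Apply edit: d5 := 7/3
  d6 = d3/3 - d1/2 - 8 = -28/3
  d7 = d5*3 - d2/3 = 2
  d8 = d4*4 + d1 = 56
  d9 = d2*5 = 75
  d10 = d2 - 2 = 13
Walk from origin (0, 0):
  seg 1: left by d4 = 13 → (-13, 0)
  seg 2: down by d7 = 2 → (-13, -2)
  seg 3: down by d10 = 13 → (-13, -15)
  seg 4: down by d4 = 13 → (-13, -28)
  seg 5: left by d3 = 2 → (-15, -28)
  seg 6: up by d5 = 7/3 → (-15, -77/3)
  seg 7: down by d7 = 2 → (-15, -83/3)
  seg 8: right by d8 = 56 → (41, -83/3)
  seg 9: up by d1 = 4 → (41, -71/3)

d6 = -28/3
d7 = 2
d8 = 56
d9 = 75
d10 = 13
endpoint = (41, -71/3)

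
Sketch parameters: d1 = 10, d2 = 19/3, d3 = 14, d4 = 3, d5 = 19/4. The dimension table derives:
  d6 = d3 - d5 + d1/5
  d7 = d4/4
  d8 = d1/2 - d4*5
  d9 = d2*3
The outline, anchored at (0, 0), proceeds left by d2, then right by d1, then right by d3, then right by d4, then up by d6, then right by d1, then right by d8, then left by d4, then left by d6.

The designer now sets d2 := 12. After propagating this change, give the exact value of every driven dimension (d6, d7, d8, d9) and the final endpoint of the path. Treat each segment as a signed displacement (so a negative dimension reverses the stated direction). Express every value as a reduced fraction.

Apply edit: d2 := 12
  d6 = d3 - d5 + d1/5 = 45/4
  d7 = d4/4 = 3/4
  d8 = d1/2 - d4*5 = -10
  d9 = d2*3 = 36
Walk from origin (0, 0):
  seg 1: left by d2 = 12 → (-12, 0)
  seg 2: right by d1 = 10 → (-2, 0)
  seg 3: right by d3 = 14 → (12, 0)
  seg 4: right by d4 = 3 → (15, 0)
  seg 5: up by d6 = 45/4 → (15, 45/4)
  seg 6: right by d1 = 10 → (25, 45/4)
  seg 7: right by d8 = -10 → (15, 45/4)
  seg 8: left by d4 = 3 → (12, 45/4)
  seg 9: left by d6 = 45/4 → (3/4, 45/4)

d6 = 45/4
d7 = 3/4
d8 = -10
d9 = 36
endpoint = (3/4, 45/4)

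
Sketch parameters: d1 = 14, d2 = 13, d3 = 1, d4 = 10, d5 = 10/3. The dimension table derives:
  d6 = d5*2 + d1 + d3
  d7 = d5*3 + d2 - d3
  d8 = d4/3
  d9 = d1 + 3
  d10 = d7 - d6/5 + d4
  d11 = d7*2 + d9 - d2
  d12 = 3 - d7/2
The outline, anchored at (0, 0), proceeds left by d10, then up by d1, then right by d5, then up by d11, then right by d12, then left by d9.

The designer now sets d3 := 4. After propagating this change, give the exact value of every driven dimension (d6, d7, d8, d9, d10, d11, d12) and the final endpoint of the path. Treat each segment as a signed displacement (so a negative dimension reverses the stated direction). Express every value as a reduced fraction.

d6 = 74/3
d7 = 19
d8 = 10/3
d9 = 17
d10 = 361/15
d11 = 42
d12 = -13/2
endpoint = (-1327/30, 56)

Apply edit: d3 := 4
  d6 = d5*2 + d1 + d3 = 74/3
  d7 = d5*3 + d2 - d3 = 19
  d8 = d4/3 = 10/3
  d9 = d1 + 3 = 17
  d10 = d7 - d6/5 + d4 = 361/15
  d11 = d7*2 + d9 - d2 = 42
  d12 = 3 - d7/2 = -13/2
Walk from origin (0, 0):
  seg 1: left by d10 = 361/15 → (-361/15, 0)
  seg 2: up by d1 = 14 → (-361/15, 14)
  seg 3: right by d5 = 10/3 → (-311/15, 14)
  seg 4: up by d11 = 42 → (-311/15, 56)
  seg 5: right by d12 = -13/2 → (-817/30, 56)
  seg 6: left by d9 = 17 → (-1327/30, 56)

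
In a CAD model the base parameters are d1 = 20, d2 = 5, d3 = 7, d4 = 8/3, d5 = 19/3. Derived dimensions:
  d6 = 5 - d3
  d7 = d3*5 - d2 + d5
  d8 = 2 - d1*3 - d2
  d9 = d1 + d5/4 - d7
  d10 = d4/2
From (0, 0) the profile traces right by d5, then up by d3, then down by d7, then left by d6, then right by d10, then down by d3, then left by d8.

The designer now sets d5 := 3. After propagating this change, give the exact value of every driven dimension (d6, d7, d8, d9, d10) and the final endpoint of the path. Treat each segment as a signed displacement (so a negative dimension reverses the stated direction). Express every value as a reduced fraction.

d6 = -2
d7 = 33
d8 = -63
d9 = -49/4
d10 = 4/3
endpoint = (208/3, -33)

Apply edit: d5 := 3
  d6 = 5 - d3 = -2
  d7 = d3*5 - d2 + d5 = 33
  d8 = 2 - d1*3 - d2 = -63
  d9 = d1 + d5/4 - d7 = -49/4
  d10 = d4/2 = 4/3
Walk from origin (0, 0):
  seg 1: right by d5 = 3 → (3, 0)
  seg 2: up by d3 = 7 → (3, 7)
  seg 3: down by d7 = 33 → (3, -26)
  seg 4: left by d6 = -2 → (5, -26)
  seg 5: right by d10 = 4/3 → (19/3, -26)
  seg 6: down by d3 = 7 → (19/3, -33)
  seg 7: left by d8 = -63 → (208/3, -33)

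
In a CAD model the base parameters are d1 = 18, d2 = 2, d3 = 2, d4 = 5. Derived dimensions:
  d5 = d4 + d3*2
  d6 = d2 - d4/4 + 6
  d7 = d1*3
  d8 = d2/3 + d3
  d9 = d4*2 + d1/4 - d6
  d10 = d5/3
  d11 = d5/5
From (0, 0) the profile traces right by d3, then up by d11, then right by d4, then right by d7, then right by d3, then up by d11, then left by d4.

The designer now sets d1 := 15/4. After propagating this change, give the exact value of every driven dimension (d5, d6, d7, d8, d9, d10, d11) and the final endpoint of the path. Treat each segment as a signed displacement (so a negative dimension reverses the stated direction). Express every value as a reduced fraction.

d5 = 9
d6 = 27/4
d7 = 45/4
d8 = 8/3
d9 = 67/16
d10 = 3
d11 = 9/5
endpoint = (61/4, 18/5)

Apply edit: d1 := 15/4
  d5 = d4 + d3*2 = 9
  d6 = d2 - d4/4 + 6 = 27/4
  d7 = d1*3 = 45/4
  d8 = d2/3 + d3 = 8/3
  d9 = d4*2 + d1/4 - d6 = 67/16
  d10 = d5/3 = 3
  d11 = d5/5 = 9/5
Walk from origin (0, 0):
  seg 1: right by d3 = 2 → (2, 0)
  seg 2: up by d11 = 9/5 → (2, 9/5)
  seg 3: right by d4 = 5 → (7, 9/5)
  seg 4: right by d7 = 45/4 → (73/4, 9/5)
  seg 5: right by d3 = 2 → (81/4, 9/5)
  seg 6: up by d11 = 9/5 → (81/4, 18/5)
  seg 7: left by d4 = 5 → (61/4, 18/5)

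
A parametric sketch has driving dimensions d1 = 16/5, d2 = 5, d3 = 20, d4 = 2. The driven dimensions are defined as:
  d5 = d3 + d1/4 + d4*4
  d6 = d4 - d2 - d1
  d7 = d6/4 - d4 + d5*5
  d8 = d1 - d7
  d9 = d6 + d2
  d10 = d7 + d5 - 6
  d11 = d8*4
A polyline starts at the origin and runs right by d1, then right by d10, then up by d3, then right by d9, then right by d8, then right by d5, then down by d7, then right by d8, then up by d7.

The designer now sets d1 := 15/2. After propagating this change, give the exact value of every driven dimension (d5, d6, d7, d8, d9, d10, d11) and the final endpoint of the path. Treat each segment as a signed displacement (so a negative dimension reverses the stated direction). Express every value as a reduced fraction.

Apply edit: d1 := 15/2
  d5 = d3 + d1/4 + d4*4 = 239/8
  d6 = d4 - d2 - d1 = -21/2
  d7 = d6/4 - d4 + d5*5 = 579/4
  d8 = d1 - d7 = -549/4
  d9 = d6 + d2 = -11/2
  d10 = d7 + d5 - 6 = 1349/8
  d11 = d8*4 = -549
Walk from origin (0, 0):
  seg 1: right by d1 = 15/2 → (15/2, 0)
  seg 2: right by d10 = 1349/8 → (1409/8, 0)
  seg 3: up by d3 = 20 → (1409/8, 20)
  seg 4: right by d9 = -11/2 → (1365/8, 20)
  seg 5: right by d8 = -549/4 → (267/8, 20)
  seg 6: right by d5 = 239/8 → (253/4, 20)
  seg 7: down by d7 = 579/4 → (253/4, -499/4)
  seg 8: right by d8 = -549/4 → (-74, -499/4)
  seg 9: up by d7 = 579/4 → (-74, 20)

d5 = 239/8
d6 = -21/2
d7 = 579/4
d8 = -549/4
d9 = -11/2
d10 = 1349/8
d11 = -549
endpoint = (-74, 20)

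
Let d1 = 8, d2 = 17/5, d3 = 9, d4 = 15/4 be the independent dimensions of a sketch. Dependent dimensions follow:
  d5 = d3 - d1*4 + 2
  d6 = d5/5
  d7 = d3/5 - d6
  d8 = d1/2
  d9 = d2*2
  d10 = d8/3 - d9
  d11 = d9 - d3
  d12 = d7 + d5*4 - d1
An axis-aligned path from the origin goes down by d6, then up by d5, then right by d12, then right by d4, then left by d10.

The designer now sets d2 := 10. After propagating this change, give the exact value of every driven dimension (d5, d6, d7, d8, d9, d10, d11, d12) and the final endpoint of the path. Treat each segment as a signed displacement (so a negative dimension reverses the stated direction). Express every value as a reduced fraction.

Apply edit: d2 := 10
  d5 = d3 - d1*4 + 2 = -21
  d6 = d5/5 = -21/5
  d7 = d3/5 - d6 = 6
  d8 = d1/2 = 4
  d9 = d2*2 = 20
  d10 = d8/3 - d9 = -56/3
  d11 = d9 - d3 = 11
  d12 = d7 + d5*4 - d1 = -86
Walk from origin (0, 0):
  seg 1: down by d6 = -21/5 → (0, 21/5)
  seg 2: up by d5 = -21 → (0, -84/5)
  seg 3: right by d12 = -86 → (-86, -84/5)
  seg 4: right by d4 = 15/4 → (-329/4, -84/5)
  seg 5: left by d10 = -56/3 → (-763/12, -84/5)

d5 = -21
d6 = -21/5
d7 = 6
d8 = 4
d9 = 20
d10 = -56/3
d11 = 11
d12 = -86
endpoint = (-763/12, -84/5)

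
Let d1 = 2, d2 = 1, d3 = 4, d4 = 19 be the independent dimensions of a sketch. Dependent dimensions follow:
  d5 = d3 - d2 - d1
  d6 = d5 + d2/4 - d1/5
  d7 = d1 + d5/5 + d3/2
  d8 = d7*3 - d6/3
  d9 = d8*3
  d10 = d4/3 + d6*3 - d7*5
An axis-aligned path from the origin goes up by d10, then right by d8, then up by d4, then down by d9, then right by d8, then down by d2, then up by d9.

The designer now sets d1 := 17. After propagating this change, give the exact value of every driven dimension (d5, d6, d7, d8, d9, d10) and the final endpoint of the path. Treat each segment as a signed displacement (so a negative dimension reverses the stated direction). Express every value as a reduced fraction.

Apply edit: d1 := 17
  d5 = d3 - d2 - d1 = -14
  d6 = d5 + d2/4 - d1/5 = -343/20
  d7 = d1 + d5/5 + d3/2 = 81/5
  d8 = d7*3 - d6/3 = 3259/60
  d9 = d8*3 = 3259/20
  d10 = d4/3 + d6*3 - d7*5 = -7567/60
Walk from origin (0, 0):
  seg 1: up by d10 = -7567/60 → (0, -7567/60)
  seg 2: right by d8 = 3259/60 → (3259/60, -7567/60)
  seg 3: up by d4 = 19 → (3259/60, -6427/60)
  seg 4: down by d9 = 3259/20 → (3259/60, -4051/15)
  seg 5: right by d8 = 3259/60 → (3259/30, -4051/15)
  seg 6: down by d2 = 1 → (3259/30, -4066/15)
  seg 7: up by d9 = 3259/20 → (3259/30, -6487/60)

d5 = -14
d6 = -343/20
d7 = 81/5
d8 = 3259/60
d9 = 3259/20
d10 = -7567/60
endpoint = (3259/30, -6487/60)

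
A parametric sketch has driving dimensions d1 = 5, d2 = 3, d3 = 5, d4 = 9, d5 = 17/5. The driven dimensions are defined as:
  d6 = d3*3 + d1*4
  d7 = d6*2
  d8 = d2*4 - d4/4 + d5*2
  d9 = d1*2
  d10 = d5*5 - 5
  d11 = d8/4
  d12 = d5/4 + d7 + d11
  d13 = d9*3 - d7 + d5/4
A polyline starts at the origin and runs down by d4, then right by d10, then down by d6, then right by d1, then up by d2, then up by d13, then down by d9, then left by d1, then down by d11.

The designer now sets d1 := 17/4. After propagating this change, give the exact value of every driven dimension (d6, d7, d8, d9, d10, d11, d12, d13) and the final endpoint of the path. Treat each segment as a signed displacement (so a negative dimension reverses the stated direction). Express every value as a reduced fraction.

Apply edit: d1 := 17/4
  d6 = d3*3 + d1*4 = 32
  d7 = d6*2 = 64
  d8 = d2*4 - d4/4 + d5*2 = 331/20
  d9 = d1*2 = 17/2
  d10 = d5*5 - 5 = 12
  d11 = d8/4 = 331/80
  d12 = d5/4 + d7 + d11 = 5519/80
  d13 = d9*3 - d7 + d5/4 = -753/20
Walk from origin (0, 0):
  seg 1: down by d4 = 9 → (0, -9)
  seg 2: right by d10 = 12 → (12, -9)
  seg 3: down by d6 = 32 → (12, -41)
  seg 4: right by d1 = 17/4 → (65/4, -41)
  seg 5: up by d2 = 3 → (65/4, -38)
  seg 6: up by d13 = -753/20 → (65/4, -1513/20)
  seg 7: down by d9 = 17/2 → (65/4, -1683/20)
  seg 8: left by d1 = 17/4 → (12, -1683/20)
  seg 9: down by d11 = 331/80 → (12, -7063/80)

d6 = 32
d7 = 64
d8 = 331/20
d9 = 17/2
d10 = 12
d11 = 331/80
d12 = 5519/80
d13 = -753/20
endpoint = (12, -7063/80)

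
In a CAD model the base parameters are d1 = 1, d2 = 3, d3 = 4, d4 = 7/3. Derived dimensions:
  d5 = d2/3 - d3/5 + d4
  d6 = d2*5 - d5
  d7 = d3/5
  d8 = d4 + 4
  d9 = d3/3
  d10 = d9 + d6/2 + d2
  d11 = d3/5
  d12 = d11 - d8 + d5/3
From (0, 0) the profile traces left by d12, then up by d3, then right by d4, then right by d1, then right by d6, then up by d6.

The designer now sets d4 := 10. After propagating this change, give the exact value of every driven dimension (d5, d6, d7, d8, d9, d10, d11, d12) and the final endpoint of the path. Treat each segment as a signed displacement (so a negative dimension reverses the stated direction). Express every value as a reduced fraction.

Apply edit: d4 := 10
  d5 = d2/3 - d3/5 + d4 = 51/5
  d6 = d2*5 - d5 = 24/5
  d7 = d3/5 = 4/5
  d8 = d4 + 4 = 14
  d9 = d3/3 = 4/3
  d10 = d9 + d6/2 + d2 = 101/15
  d11 = d3/5 = 4/5
  d12 = d11 - d8 + d5/3 = -49/5
Walk from origin (0, 0):
  seg 1: left by d12 = -49/5 → (49/5, 0)
  seg 2: up by d3 = 4 → (49/5, 4)
  seg 3: right by d4 = 10 → (99/5, 4)
  seg 4: right by d1 = 1 → (104/5, 4)
  seg 5: right by d6 = 24/5 → (128/5, 4)
  seg 6: up by d6 = 24/5 → (128/5, 44/5)

d5 = 51/5
d6 = 24/5
d7 = 4/5
d8 = 14
d9 = 4/3
d10 = 101/15
d11 = 4/5
d12 = -49/5
endpoint = (128/5, 44/5)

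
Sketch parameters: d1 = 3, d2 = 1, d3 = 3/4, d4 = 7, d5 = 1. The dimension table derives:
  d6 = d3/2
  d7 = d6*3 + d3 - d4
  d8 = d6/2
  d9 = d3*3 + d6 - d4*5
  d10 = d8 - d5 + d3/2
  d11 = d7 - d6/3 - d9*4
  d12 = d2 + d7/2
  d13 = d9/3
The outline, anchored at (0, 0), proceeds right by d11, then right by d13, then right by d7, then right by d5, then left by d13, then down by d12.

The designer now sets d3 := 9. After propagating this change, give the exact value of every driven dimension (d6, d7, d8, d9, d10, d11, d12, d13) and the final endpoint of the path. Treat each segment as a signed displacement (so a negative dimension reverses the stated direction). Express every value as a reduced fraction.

Apply edit: d3 := 9
  d6 = d3/2 = 9/2
  d7 = d6*3 + d3 - d4 = 31/2
  d8 = d6/2 = 9/4
  d9 = d3*3 + d6 - d4*5 = -7/2
  d10 = d8 - d5 + d3/2 = 23/4
  d11 = d7 - d6/3 - d9*4 = 28
  d12 = d2 + d7/2 = 35/4
  d13 = d9/3 = -7/6
Walk from origin (0, 0):
  seg 1: right by d11 = 28 → (28, 0)
  seg 2: right by d13 = -7/6 → (161/6, 0)
  seg 3: right by d7 = 31/2 → (127/3, 0)
  seg 4: right by d5 = 1 → (130/3, 0)
  seg 5: left by d13 = -7/6 → (89/2, 0)
  seg 6: down by d12 = 35/4 → (89/2, -35/4)

d6 = 9/2
d7 = 31/2
d8 = 9/4
d9 = -7/2
d10 = 23/4
d11 = 28
d12 = 35/4
d13 = -7/6
endpoint = (89/2, -35/4)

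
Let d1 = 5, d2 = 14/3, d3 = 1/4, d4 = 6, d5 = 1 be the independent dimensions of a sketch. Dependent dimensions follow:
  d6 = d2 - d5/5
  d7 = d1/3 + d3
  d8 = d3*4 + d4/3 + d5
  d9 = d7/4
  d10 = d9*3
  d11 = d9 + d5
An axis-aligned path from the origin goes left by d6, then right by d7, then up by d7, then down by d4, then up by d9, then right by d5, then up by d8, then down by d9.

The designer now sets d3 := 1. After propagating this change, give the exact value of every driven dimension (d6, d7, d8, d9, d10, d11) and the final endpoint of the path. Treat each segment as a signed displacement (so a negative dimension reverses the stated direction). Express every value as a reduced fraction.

Apply edit: d3 := 1
  d6 = d2 - d5/5 = 67/15
  d7 = d1/3 + d3 = 8/3
  d8 = d3*4 + d4/3 + d5 = 7
  d9 = d7/4 = 2/3
  d10 = d9*3 = 2
  d11 = d9 + d5 = 5/3
Walk from origin (0, 0):
  seg 1: left by d6 = 67/15 → (-67/15, 0)
  seg 2: right by d7 = 8/3 → (-9/5, 0)
  seg 3: up by d7 = 8/3 → (-9/5, 8/3)
  seg 4: down by d4 = 6 → (-9/5, -10/3)
  seg 5: up by d9 = 2/3 → (-9/5, -8/3)
  seg 6: right by d5 = 1 → (-4/5, -8/3)
  seg 7: up by d8 = 7 → (-4/5, 13/3)
  seg 8: down by d9 = 2/3 → (-4/5, 11/3)

d6 = 67/15
d7 = 8/3
d8 = 7
d9 = 2/3
d10 = 2
d11 = 5/3
endpoint = (-4/5, 11/3)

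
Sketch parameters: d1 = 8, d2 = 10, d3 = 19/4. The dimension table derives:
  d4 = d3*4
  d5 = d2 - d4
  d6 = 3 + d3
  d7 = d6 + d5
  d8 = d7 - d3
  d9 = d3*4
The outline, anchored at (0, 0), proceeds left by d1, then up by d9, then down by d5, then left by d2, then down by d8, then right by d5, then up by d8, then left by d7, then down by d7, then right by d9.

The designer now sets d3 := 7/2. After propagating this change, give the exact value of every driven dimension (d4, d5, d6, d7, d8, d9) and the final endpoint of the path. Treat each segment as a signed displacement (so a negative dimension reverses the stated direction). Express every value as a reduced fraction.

Apply edit: d3 := 7/2
  d4 = d3*4 = 14
  d5 = d2 - d4 = -4
  d6 = 3 + d3 = 13/2
  d7 = d6 + d5 = 5/2
  d8 = d7 - d3 = -1
  d9 = d3*4 = 14
Walk from origin (0, 0):
  seg 1: left by d1 = 8 → (-8, 0)
  seg 2: up by d9 = 14 → (-8, 14)
  seg 3: down by d5 = -4 → (-8, 18)
  seg 4: left by d2 = 10 → (-18, 18)
  seg 5: down by d8 = -1 → (-18, 19)
  seg 6: right by d5 = -4 → (-22, 19)
  seg 7: up by d8 = -1 → (-22, 18)
  seg 8: left by d7 = 5/2 → (-49/2, 18)
  seg 9: down by d7 = 5/2 → (-49/2, 31/2)
  seg 10: right by d9 = 14 → (-21/2, 31/2)

d4 = 14
d5 = -4
d6 = 13/2
d7 = 5/2
d8 = -1
d9 = 14
endpoint = (-21/2, 31/2)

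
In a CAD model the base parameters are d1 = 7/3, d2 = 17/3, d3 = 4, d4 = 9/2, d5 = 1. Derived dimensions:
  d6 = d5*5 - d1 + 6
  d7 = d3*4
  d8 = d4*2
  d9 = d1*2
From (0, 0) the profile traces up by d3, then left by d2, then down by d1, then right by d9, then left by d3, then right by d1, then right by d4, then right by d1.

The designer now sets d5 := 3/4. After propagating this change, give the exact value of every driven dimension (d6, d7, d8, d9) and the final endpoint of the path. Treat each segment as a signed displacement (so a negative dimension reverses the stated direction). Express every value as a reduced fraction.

d6 = 89/12
d7 = 16
d8 = 9
d9 = 14/3
endpoint = (25/6, 5/3)

Apply edit: d5 := 3/4
  d6 = d5*5 - d1 + 6 = 89/12
  d7 = d3*4 = 16
  d8 = d4*2 = 9
  d9 = d1*2 = 14/3
Walk from origin (0, 0):
  seg 1: up by d3 = 4 → (0, 4)
  seg 2: left by d2 = 17/3 → (-17/3, 4)
  seg 3: down by d1 = 7/3 → (-17/3, 5/3)
  seg 4: right by d9 = 14/3 → (-1, 5/3)
  seg 5: left by d3 = 4 → (-5, 5/3)
  seg 6: right by d1 = 7/3 → (-8/3, 5/3)
  seg 7: right by d4 = 9/2 → (11/6, 5/3)
  seg 8: right by d1 = 7/3 → (25/6, 5/3)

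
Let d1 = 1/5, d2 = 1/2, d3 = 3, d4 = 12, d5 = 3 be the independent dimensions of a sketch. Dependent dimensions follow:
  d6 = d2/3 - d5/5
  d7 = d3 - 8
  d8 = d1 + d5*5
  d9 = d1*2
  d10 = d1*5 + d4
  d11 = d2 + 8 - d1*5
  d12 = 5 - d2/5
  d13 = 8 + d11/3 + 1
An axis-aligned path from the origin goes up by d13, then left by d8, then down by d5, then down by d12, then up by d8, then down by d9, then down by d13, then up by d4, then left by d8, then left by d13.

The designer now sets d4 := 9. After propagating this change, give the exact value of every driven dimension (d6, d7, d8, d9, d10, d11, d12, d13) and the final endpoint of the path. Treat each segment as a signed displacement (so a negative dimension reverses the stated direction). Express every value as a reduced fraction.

d6 = -13/30
d7 = -5
d8 = 76/5
d9 = 2/5
d10 = 10
d11 = 15/2
d12 = 49/10
d13 = 23/2
endpoint = (-419/10, 159/10)

Apply edit: d4 := 9
  d6 = d2/3 - d5/5 = -13/30
  d7 = d3 - 8 = -5
  d8 = d1 + d5*5 = 76/5
  d9 = d1*2 = 2/5
  d10 = d1*5 + d4 = 10
  d11 = d2 + 8 - d1*5 = 15/2
  d12 = 5 - d2/5 = 49/10
  d13 = 8 + d11/3 + 1 = 23/2
Walk from origin (0, 0):
  seg 1: up by d13 = 23/2 → (0, 23/2)
  seg 2: left by d8 = 76/5 → (-76/5, 23/2)
  seg 3: down by d5 = 3 → (-76/5, 17/2)
  seg 4: down by d12 = 49/10 → (-76/5, 18/5)
  seg 5: up by d8 = 76/5 → (-76/5, 94/5)
  seg 6: down by d9 = 2/5 → (-76/5, 92/5)
  seg 7: down by d13 = 23/2 → (-76/5, 69/10)
  seg 8: up by d4 = 9 → (-76/5, 159/10)
  seg 9: left by d8 = 76/5 → (-152/5, 159/10)
  seg 10: left by d13 = 23/2 → (-419/10, 159/10)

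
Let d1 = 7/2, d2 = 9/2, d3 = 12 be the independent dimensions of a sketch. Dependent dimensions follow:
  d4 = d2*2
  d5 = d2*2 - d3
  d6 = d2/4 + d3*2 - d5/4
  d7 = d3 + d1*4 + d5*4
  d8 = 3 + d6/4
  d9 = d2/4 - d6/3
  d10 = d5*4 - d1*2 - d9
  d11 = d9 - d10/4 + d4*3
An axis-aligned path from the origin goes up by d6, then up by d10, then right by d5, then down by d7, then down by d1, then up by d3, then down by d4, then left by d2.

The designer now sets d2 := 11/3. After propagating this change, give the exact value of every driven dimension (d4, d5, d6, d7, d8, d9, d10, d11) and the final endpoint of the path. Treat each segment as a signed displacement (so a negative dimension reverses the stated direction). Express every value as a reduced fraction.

Apply edit: d2 := 11/3
  d4 = d2*2 = 22/3
  d5 = d2*2 - d3 = -14/3
  d6 = d2/4 + d3*2 - d5/4 = 313/12
  d7 = d3 + d1*4 + d5*4 = 22/3
  d8 = 3 + d6/4 = 457/48
  d9 = d2/4 - d6/3 = -70/9
  d10 = d5*4 - d1*2 - d9 = -161/9
  d11 = d9 - d10/4 + d4*3 = 673/36
Walk from origin (0, 0):
  seg 1: up by d6 = 313/12 → (0, 313/12)
  seg 2: up by d10 = -161/9 → (0, 295/36)
  seg 3: right by d5 = -14/3 → (-14/3, 295/36)
  seg 4: down by d7 = 22/3 → (-14/3, 31/36)
  seg 5: down by d1 = 7/2 → (-14/3, -95/36)
  seg 6: up by d3 = 12 → (-14/3, 337/36)
  seg 7: down by d4 = 22/3 → (-14/3, 73/36)
  seg 8: left by d2 = 11/3 → (-25/3, 73/36)

d4 = 22/3
d5 = -14/3
d6 = 313/12
d7 = 22/3
d8 = 457/48
d9 = -70/9
d10 = -161/9
d11 = 673/36
endpoint = (-25/3, 73/36)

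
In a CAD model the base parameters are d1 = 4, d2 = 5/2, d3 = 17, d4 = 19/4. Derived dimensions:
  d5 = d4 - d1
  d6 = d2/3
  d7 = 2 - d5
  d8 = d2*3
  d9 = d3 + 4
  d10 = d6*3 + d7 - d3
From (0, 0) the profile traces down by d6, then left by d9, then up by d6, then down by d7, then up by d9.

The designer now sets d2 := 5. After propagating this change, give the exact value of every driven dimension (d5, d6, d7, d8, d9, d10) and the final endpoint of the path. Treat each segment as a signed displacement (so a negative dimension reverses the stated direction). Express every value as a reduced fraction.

Apply edit: d2 := 5
  d5 = d4 - d1 = 3/4
  d6 = d2/3 = 5/3
  d7 = 2 - d5 = 5/4
  d8 = d2*3 = 15
  d9 = d3 + 4 = 21
  d10 = d6*3 + d7 - d3 = -43/4
Walk from origin (0, 0):
  seg 1: down by d6 = 5/3 → (0, -5/3)
  seg 2: left by d9 = 21 → (-21, -5/3)
  seg 3: up by d6 = 5/3 → (-21, 0)
  seg 4: down by d7 = 5/4 → (-21, -5/4)
  seg 5: up by d9 = 21 → (-21, 79/4)

d5 = 3/4
d6 = 5/3
d7 = 5/4
d8 = 15
d9 = 21
d10 = -43/4
endpoint = (-21, 79/4)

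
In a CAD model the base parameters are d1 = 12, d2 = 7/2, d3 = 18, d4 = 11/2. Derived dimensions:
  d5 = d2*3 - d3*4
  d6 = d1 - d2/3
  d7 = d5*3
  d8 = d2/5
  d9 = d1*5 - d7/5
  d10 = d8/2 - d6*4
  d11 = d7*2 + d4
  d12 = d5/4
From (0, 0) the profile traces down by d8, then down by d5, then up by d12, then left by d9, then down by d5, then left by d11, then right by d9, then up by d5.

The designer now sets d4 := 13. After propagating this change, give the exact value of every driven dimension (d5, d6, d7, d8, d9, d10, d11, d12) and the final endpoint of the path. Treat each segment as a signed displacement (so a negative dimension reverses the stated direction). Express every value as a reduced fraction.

Apply edit: d4 := 13
  d5 = d2*3 - d3*4 = -123/2
  d6 = d1 - d2/3 = 65/6
  d7 = d5*3 = -369/2
  d8 = d2/5 = 7/10
  d9 = d1*5 - d7/5 = 969/10
  d10 = d8/2 - d6*4 = -2579/60
  d11 = d7*2 + d4 = -356
  d12 = d5/4 = -123/8
Walk from origin (0, 0):
  seg 1: down by d8 = 7/10 → (0, -7/10)
  seg 2: down by d5 = -123/2 → (0, 304/5)
  seg 3: up by d12 = -123/8 → (0, 1817/40)
  seg 4: left by d9 = 969/10 → (-969/10, 1817/40)
  seg 5: down by d5 = -123/2 → (-969/10, 4277/40)
  seg 6: left by d11 = -356 → (2591/10, 4277/40)
  seg 7: right by d9 = 969/10 → (356, 4277/40)
  seg 8: up by d5 = -123/2 → (356, 1817/40)

d5 = -123/2
d6 = 65/6
d7 = -369/2
d8 = 7/10
d9 = 969/10
d10 = -2579/60
d11 = -356
d12 = -123/8
endpoint = (356, 1817/40)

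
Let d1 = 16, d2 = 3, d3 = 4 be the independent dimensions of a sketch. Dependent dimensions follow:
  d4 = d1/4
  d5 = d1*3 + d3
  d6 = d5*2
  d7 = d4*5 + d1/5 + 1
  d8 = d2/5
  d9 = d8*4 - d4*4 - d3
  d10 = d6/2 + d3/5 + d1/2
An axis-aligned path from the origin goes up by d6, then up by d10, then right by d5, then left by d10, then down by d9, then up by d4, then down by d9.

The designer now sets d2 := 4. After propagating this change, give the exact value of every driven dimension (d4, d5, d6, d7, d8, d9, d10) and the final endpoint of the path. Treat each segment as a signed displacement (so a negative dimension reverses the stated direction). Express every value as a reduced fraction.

d4 = 4
d5 = 52
d6 = 104
d7 = 121/5
d8 = 4/5
d9 = -84/5
d10 = 304/5
endpoint = (-44/5, 1012/5)

Apply edit: d2 := 4
  d4 = d1/4 = 4
  d5 = d1*3 + d3 = 52
  d6 = d5*2 = 104
  d7 = d4*5 + d1/5 + 1 = 121/5
  d8 = d2/5 = 4/5
  d9 = d8*4 - d4*4 - d3 = -84/5
  d10 = d6/2 + d3/5 + d1/2 = 304/5
Walk from origin (0, 0):
  seg 1: up by d6 = 104 → (0, 104)
  seg 2: up by d10 = 304/5 → (0, 824/5)
  seg 3: right by d5 = 52 → (52, 824/5)
  seg 4: left by d10 = 304/5 → (-44/5, 824/5)
  seg 5: down by d9 = -84/5 → (-44/5, 908/5)
  seg 6: up by d4 = 4 → (-44/5, 928/5)
  seg 7: down by d9 = -84/5 → (-44/5, 1012/5)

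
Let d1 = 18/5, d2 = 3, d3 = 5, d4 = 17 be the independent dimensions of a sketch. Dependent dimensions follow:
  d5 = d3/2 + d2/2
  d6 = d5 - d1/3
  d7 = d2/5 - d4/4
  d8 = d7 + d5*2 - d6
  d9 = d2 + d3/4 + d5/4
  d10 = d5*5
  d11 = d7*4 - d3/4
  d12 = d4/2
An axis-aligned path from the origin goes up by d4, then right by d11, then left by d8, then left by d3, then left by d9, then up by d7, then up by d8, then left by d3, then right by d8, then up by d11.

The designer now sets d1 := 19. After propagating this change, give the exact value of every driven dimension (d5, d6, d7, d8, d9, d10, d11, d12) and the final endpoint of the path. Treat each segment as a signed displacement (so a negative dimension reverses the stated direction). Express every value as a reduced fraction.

d5 = 4
d6 = -7/3
d7 = -73/20
d8 = 401/60
d9 = 21/4
d10 = 20
d11 = -317/20
d12 = 17/2
endpoint = (-311/10, 251/60)

Apply edit: d1 := 19
  d5 = d3/2 + d2/2 = 4
  d6 = d5 - d1/3 = -7/3
  d7 = d2/5 - d4/4 = -73/20
  d8 = d7 + d5*2 - d6 = 401/60
  d9 = d2 + d3/4 + d5/4 = 21/4
  d10 = d5*5 = 20
  d11 = d7*4 - d3/4 = -317/20
  d12 = d4/2 = 17/2
Walk from origin (0, 0):
  seg 1: up by d4 = 17 → (0, 17)
  seg 2: right by d11 = -317/20 → (-317/20, 17)
  seg 3: left by d8 = 401/60 → (-338/15, 17)
  seg 4: left by d3 = 5 → (-413/15, 17)
  seg 5: left by d9 = 21/4 → (-1967/60, 17)
  seg 6: up by d7 = -73/20 → (-1967/60, 267/20)
  seg 7: up by d8 = 401/60 → (-1967/60, 601/30)
  seg 8: left by d3 = 5 → (-2267/60, 601/30)
  seg 9: right by d8 = 401/60 → (-311/10, 601/30)
  seg 10: up by d11 = -317/20 → (-311/10, 251/60)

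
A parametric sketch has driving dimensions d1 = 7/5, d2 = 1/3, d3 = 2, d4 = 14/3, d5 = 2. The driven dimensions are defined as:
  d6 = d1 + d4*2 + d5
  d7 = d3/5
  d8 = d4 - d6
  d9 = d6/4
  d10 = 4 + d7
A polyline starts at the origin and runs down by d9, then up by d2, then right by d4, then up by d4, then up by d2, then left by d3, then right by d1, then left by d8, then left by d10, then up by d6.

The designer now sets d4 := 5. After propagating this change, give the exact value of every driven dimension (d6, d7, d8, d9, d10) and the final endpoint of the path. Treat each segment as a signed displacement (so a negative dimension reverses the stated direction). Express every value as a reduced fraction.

Apply edit: d4 := 5
  d6 = d1 + d4*2 + d5 = 67/5
  d7 = d3/5 = 2/5
  d8 = d4 - d6 = -42/5
  d9 = d6/4 = 67/20
  d10 = 4 + d7 = 22/5
Walk from origin (0, 0):
  seg 1: down by d9 = 67/20 → (0, -67/20)
  seg 2: up by d2 = 1/3 → (0, -181/60)
  seg 3: right by d4 = 5 → (5, -181/60)
  seg 4: up by d4 = 5 → (5, 119/60)
  seg 5: up by d2 = 1/3 → (5, 139/60)
  seg 6: left by d3 = 2 → (3, 139/60)
  seg 7: right by d1 = 7/5 → (22/5, 139/60)
  seg 8: left by d8 = -42/5 → (64/5, 139/60)
  seg 9: left by d10 = 22/5 → (42/5, 139/60)
  seg 10: up by d6 = 67/5 → (42/5, 943/60)

d6 = 67/5
d7 = 2/5
d8 = -42/5
d9 = 67/20
d10 = 22/5
endpoint = (42/5, 943/60)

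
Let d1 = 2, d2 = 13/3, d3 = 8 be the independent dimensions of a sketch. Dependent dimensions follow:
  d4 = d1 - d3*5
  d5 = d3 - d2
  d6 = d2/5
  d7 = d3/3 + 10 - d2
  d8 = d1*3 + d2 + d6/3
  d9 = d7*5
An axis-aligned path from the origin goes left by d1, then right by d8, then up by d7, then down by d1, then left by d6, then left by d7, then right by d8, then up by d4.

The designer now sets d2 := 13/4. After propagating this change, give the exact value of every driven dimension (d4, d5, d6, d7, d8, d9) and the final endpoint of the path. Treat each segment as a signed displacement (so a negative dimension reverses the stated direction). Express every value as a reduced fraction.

Apply edit: d2 := 13/4
  d4 = d1 - d3*5 = -38
  d5 = d3 - d2 = 19/4
  d6 = d2/5 = 13/20
  d7 = d3/3 + 10 - d2 = 113/12
  d8 = d1*3 + d2 + d6/3 = 142/15
  d9 = d7*5 = 565/12
Walk from origin (0, 0):
  seg 1: left by d1 = 2 → (-2, 0)
  seg 2: right by d8 = 142/15 → (112/15, 0)
  seg 3: up by d7 = 113/12 → (112/15, 113/12)
  seg 4: down by d1 = 2 → (112/15, 89/12)
  seg 5: left by d6 = 13/20 → (409/60, 89/12)
  seg 6: left by d7 = 113/12 → (-13/5, 89/12)
  seg 7: right by d8 = 142/15 → (103/15, 89/12)
  seg 8: up by d4 = -38 → (103/15, -367/12)

d4 = -38
d5 = 19/4
d6 = 13/20
d7 = 113/12
d8 = 142/15
d9 = 565/12
endpoint = (103/15, -367/12)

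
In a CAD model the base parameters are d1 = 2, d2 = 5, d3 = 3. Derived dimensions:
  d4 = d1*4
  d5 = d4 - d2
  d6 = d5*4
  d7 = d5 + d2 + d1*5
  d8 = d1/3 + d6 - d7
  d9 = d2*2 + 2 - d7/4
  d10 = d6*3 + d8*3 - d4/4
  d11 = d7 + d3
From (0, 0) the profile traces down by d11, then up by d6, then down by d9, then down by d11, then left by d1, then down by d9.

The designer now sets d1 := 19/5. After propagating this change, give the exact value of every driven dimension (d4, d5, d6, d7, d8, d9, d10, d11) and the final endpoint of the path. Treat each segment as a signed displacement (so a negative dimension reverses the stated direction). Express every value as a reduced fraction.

Apply edit: d1 := 19/5
  d4 = d1*4 = 76/5
  d5 = d4 - d2 = 51/5
  d6 = d5*4 = 204/5
  d7 = d5 + d2 + d1*5 = 171/5
  d8 = d1/3 + d6 - d7 = 118/15
  d9 = d2*2 + 2 - d7/4 = 69/20
  d10 = d6*3 + d8*3 - d4/4 = 711/5
  d11 = d7 + d3 = 186/5
Walk from origin (0, 0):
  seg 1: down by d11 = 186/5 → (0, -186/5)
  seg 2: up by d6 = 204/5 → (0, 18/5)
  seg 3: down by d9 = 69/20 → (0, 3/20)
  seg 4: down by d11 = 186/5 → (0, -741/20)
  seg 5: left by d1 = 19/5 → (-19/5, -741/20)
  seg 6: down by d9 = 69/20 → (-19/5, -81/2)

d4 = 76/5
d5 = 51/5
d6 = 204/5
d7 = 171/5
d8 = 118/15
d9 = 69/20
d10 = 711/5
d11 = 186/5
endpoint = (-19/5, -81/2)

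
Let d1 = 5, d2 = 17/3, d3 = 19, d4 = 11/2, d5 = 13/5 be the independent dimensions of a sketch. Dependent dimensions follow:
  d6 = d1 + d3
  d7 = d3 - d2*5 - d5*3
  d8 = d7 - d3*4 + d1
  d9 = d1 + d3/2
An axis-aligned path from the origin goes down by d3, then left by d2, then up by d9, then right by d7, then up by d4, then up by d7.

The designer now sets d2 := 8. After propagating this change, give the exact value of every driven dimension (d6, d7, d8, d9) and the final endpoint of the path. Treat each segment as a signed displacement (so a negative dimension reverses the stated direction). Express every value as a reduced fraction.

Apply edit: d2 := 8
  d6 = d1 + d3 = 24
  d7 = d3 - d2*5 - d5*3 = -144/5
  d8 = d7 - d3*4 + d1 = -499/5
  d9 = d1 + d3/2 = 29/2
Walk from origin (0, 0):
  seg 1: down by d3 = 19 → (0, -19)
  seg 2: left by d2 = 8 → (-8, -19)
  seg 3: up by d9 = 29/2 → (-8, -9/2)
  seg 4: right by d7 = -144/5 → (-184/5, -9/2)
  seg 5: up by d4 = 11/2 → (-184/5, 1)
  seg 6: up by d7 = -144/5 → (-184/5, -139/5)

d6 = 24
d7 = -144/5
d8 = -499/5
d9 = 29/2
endpoint = (-184/5, -139/5)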